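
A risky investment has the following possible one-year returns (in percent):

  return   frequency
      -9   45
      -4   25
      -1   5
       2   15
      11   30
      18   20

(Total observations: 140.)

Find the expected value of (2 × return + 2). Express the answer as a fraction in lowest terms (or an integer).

Total = 140, so P(return=-9) = 45/140, etc.
E[2x+2] = (9/28)·(-16) + (5/28)·(-6) + (1/28)·0 + (3/28)·6 + (3/14)·24 + (1/7)·38
     = 5

5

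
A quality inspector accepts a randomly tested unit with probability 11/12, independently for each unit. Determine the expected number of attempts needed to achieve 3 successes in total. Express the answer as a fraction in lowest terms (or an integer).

36/11

By linearity (sum of 3 independent geometric waits), E[trials] = 3/p = 3/(11/12) = 36/11.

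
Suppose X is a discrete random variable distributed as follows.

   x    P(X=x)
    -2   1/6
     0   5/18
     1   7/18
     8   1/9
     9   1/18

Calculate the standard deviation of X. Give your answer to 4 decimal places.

3.2527

E[X] = 13/9, E[X²] = 38/3
Var(X) = E[X²] − (E[X])² = 38/3 − 169/81 = 857/81
SD(X) = √(857/81) ≈ 3.2527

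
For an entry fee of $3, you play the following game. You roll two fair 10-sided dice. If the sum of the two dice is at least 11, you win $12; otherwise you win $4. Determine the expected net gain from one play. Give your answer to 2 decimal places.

$5.40

E[payout] = (9/20)·4 + (11/20)·12 = 42/5
Expected profit = 42/5 − 3 = 27/5 ≈ $5.40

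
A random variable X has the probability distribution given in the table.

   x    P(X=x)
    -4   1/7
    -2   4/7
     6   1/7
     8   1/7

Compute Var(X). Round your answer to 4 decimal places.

E[X] = (1/7)·(-4) + (4/7)·(-2) + (1/7)·6 + (1/7)·8 = 2/7
E[X²] = (1/7)·16 + (4/7)·4 + (1/7)·36 + (1/7)·64 = 132/7
Var(X) = 132/7 − (2/7)² = 920/49 ≈ 18.7755

18.7755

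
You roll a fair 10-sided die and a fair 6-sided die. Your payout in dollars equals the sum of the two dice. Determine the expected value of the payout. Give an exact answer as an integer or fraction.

$9

Distribution of the sum of the two dice: 2 w.p. 1/60, 3 w.p. 1/30, 4 w.p. 1/20, 5 w.p. 1/15, 6 w.p. 1/12, 7 w.p. 1/10, …
E[payout] = (1/60)·2 + (1/30)·3 + (1/20)·4 + (1/15)·5 + (1/12)·6 + (1/10)·7 + (1/10)·8 + (1/10)·9 + (1/10)·10 + (1/10)·11 + (1/12)·12 + (1/15)·13 + (1/20)·14 + (1/30)·15 + (1/60)·16 = 9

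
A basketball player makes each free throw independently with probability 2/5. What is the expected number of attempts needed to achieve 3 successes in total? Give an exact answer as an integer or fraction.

15/2

By linearity (sum of 3 independent geometric waits), E[trials] = 3/p = 3/(2/5) = 15/2.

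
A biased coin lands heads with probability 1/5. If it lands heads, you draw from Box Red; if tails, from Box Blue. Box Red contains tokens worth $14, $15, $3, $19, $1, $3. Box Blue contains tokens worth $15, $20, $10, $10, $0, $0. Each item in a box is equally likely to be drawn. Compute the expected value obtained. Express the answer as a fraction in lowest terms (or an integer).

55/6 dollars

E[X | Box Red] = (14 + 15 + 3 + 19 + 1 + 3)/6 = 55/6
E[X | Box Blue] = (15 + 20 + 10 + 10 + 0 + 0)/6 = 55/6
E[X] = (1/5)·55/6 + (4/5)·55/6 = 55/6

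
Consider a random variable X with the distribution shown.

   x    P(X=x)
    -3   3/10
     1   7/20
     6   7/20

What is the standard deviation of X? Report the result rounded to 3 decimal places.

3.640

E[X] = 31/20, E[X²] = 313/20
Var(X) = E[X²] − (E[X])² = 313/20 − 961/400 = 5299/400
SD(X) = √(5299/400) ≈ 3.640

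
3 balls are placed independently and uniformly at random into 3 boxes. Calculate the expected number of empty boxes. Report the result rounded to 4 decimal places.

0.8889

Let Xⱼ=1 if box j is empty. P(Xⱼ=1) = ((3-1)/3)^3 = 8/27.
By linearity, E[#empty] = 3·8/27 = 8/9.
≈ 0.8889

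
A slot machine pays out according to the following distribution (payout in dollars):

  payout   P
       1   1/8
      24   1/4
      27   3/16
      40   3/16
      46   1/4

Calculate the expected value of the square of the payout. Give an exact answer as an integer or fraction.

17757/16

E[X²] = (1/8)·1 + (1/4)·576 + (3/16)·729 + (3/16)·1600 + (1/4)·2116
     = 17757/16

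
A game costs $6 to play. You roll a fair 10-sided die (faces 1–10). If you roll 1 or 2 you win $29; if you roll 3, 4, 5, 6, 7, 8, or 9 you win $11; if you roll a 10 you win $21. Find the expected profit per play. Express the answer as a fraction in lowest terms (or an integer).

48/5 dollars

E[payout] = (7/10)·11 + (1/10)·21 + (1/5)·29 = 78/5
Expected profit = 78/5 − 6 = 48/5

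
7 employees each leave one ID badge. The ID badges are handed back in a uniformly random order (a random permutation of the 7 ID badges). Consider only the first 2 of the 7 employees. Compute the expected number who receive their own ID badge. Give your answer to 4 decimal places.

0.2857

Let Xᵢ = 1 if person i gets their own ID badge. For each i, P(Xᵢ=1) = 1/7.
By linearity of expectation, E[X₁+…+X_2] = 2·(1/7) = 2/7.
≈ 0.2857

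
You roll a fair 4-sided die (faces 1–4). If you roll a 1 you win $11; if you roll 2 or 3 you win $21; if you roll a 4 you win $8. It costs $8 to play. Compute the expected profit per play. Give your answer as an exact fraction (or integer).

29/4 dollars

E[payout] = (1/4)·8 + (1/4)·11 + (1/2)·21 = 61/4
Expected profit = 61/4 − 8 = 29/4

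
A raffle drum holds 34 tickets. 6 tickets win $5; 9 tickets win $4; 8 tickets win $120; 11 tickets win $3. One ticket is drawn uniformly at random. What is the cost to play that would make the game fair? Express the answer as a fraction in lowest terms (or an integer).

E[payout] = (6/34)·5 + (9/34)·4 + (8/34)·120 + (11/34)·3 = 1059/34
Fair fee = E[payout] = 1059/34

1059/34 dollars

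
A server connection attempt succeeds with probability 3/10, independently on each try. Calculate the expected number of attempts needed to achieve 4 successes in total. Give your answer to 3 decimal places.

13.333

By linearity (sum of 4 independent geometric waits), E[trials] = 4/p = 4/(3/10) = 40/3.
≈ 13.333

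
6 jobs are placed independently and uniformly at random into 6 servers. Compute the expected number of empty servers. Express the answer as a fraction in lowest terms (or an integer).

15625/7776

Let Xⱼ=1 if server j is empty. P(Xⱼ=1) = ((6-1)/6)^6 = 15625/46656.
By linearity, E[#empty] = 6·15625/46656 = 15625/7776.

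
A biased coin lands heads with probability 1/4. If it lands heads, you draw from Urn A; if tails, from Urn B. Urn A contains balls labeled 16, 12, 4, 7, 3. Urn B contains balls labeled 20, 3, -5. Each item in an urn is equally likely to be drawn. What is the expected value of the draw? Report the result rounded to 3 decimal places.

6.600

E[X | Urn A] = (16 + 12 + 4 + 7 + 3)/5 = 42/5
E[X | Urn B] = (20 + 3 − 5)/3 = 6
E[X] = (1/4)·42/5 + (3/4)·6 = 33/5 ≈ 6.600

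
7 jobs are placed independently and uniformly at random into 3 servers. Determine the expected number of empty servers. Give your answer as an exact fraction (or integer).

128/729

Let Xⱼ=1 if server j is empty. P(Xⱼ=1) = ((3-1)/3)^7 = 128/2187.
By linearity, E[#empty] = 3·128/2187 = 128/729.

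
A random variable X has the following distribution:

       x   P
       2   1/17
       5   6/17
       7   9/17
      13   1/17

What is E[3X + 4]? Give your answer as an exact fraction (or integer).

392/17

E[3x+4] = (1/17)·10 + (6/17)·19 + (9/17)·25 + (1/17)·43
     = 392/17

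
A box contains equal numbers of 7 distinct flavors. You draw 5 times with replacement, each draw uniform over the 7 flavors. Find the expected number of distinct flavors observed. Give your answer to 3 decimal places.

Let Xⱼ=1 if type j appears at least once. P(Xⱼ=1) = 1 − ((7−1)/7)^5 = 9031/16807.
E[#distinct] = 7·9031/16807 = 9031/2401.
≈ 3.761

3.761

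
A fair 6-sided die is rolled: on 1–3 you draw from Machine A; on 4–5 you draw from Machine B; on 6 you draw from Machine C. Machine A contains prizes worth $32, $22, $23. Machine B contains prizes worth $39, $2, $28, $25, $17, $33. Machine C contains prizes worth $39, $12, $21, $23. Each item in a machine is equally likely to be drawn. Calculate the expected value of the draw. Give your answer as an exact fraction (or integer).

595/24 dollars

E[X | Machine A] = (32 + 22 + 23)/3 = 77/3
E[X | Machine B] = (39 + 2 + 28 + 25 + 17 + 33)/6 = 24
E[X | Machine C] = (39 + 12 + 21 + 23)/4 = 95/4
E[X] = (1/2)·77/3 + (1/3)·24 + (1/6)·95/4 = 595/24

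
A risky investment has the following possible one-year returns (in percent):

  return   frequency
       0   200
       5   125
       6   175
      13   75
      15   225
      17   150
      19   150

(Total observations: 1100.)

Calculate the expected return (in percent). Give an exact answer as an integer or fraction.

457/44

Total = 1100, so P(return=0) = 200/1100, etc.
E[X] = (2/11)·0 + (5/44)·5 + (7/44)·6 + (3/44)·13 + (9/44)·15 + (3/22)·17 + (3/22)·19
     = 457/44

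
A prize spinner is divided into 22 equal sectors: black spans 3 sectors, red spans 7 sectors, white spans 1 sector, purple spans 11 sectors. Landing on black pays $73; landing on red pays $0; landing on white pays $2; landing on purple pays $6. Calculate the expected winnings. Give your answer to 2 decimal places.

$13.05

E[payout] = (3/22)·73 + (7/22)·0 + (1/22)·2 + (11/22)·6 = 287/22
≈ $13.05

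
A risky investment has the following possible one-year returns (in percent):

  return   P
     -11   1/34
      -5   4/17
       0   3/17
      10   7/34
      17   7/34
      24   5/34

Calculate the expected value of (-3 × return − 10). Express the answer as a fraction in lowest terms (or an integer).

-557/17

E[-3x-10] = (1/34)·23 + (4/17)·5 + (3/17)·(-10) + (7/34)·(-40) + (7/34)·(-61) + (5/34)·(-82)
     = -557/17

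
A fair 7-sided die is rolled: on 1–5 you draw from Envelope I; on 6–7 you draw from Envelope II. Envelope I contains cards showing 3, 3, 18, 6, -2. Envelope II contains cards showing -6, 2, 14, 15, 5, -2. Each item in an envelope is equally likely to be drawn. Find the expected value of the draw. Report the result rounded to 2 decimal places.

5.33

E[X | Envelope I] = (3 + 3 + 18 + 6 − 2)/5 = 28/5
E[X | Envelope II] = (-6 + 2 + 14 + 15 + 5 − 2)/6 = 14/3
E[X] = (5/7)·28/5 + (2/7)·14/3 = 16/3 ≈ 5.33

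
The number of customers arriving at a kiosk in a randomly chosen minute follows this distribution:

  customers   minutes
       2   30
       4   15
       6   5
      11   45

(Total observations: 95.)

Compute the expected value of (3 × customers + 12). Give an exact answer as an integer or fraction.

Total = 95, so P(customers=2) = 30/95, etc.
E[3x+12] = (6/19)·18 + (3/19)·24 + (1/19)·30 + (9/19)·45
     = 615/19

615/19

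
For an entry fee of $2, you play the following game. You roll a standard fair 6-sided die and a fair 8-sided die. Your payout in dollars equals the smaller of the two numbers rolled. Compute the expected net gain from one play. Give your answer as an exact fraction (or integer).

Distribution of the smaller of the two numbers rolled: 1 w.p. 13/48, 2 w.p. 11/48, 3 w.p. 3/16, 4 w.p. 7/48, 5 w.p. 5/48, 6 w.p. 1/16
E[payout] = (13/48)·1 + (11/48)·2 + (3/16)·3 + (7/48)·4 + (5/48)·5 + (1/16)·6 = 133/48
Expected profit = 133/48 − 2 = 37/48

37/48 dollars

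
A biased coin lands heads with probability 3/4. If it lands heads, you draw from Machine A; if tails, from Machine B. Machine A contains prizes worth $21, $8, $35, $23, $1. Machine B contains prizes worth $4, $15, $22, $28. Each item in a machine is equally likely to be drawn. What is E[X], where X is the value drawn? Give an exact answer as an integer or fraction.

E[X | Machine A] = (21 + 8 + 35 + 23 + 1)/5 = 88/5
E[X | Machine B] = (4 + 15 + 22 + 28)/4 = 69/4
E[X] = (3/4)·88/5 + (1/4)·69/4 = 1401/80

1401/80 dollars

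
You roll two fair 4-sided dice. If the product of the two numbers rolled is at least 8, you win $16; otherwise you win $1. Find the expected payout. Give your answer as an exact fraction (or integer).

E[payout] = (5/8)·1 + (3/8)·16 = 53/8

53/8 dollars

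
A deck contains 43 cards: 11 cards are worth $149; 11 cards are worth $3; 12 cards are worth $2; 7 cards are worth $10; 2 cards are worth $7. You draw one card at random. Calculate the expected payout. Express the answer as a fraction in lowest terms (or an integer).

1780/43 dollars

E[payout] = (11/43)·149 + (11/43)·3 + (12/43)·2 + (7/43)·10 + (2/43)·7 = 1780/43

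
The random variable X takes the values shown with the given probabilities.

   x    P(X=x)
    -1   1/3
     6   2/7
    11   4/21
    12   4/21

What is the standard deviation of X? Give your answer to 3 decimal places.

E[X] = 121/21, E[X²] = 1283/21
Var(X) = E[X²] − (E[X])² = 1283/21 − 14641/441 = 12302/441
SD(X) = √(12302/441) ≈ 5.282

5.282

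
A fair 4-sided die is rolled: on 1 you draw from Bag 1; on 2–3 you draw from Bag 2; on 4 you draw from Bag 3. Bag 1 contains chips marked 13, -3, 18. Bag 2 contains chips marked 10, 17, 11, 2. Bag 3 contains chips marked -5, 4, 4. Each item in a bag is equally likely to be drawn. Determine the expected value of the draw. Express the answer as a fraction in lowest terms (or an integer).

91/12

E[X | Bag 1] = (13 − 3 + 18)/3 = 28/3
E[X | Bag 2] = (10 + 17 + 11 + 2)/4 = 10
E[X | Bag 3] = (-5 + 4 + 4)/3 = 1
E[X] = (1/4)·28/3 + (1/2)·10 + (1/4)·1 = 91/12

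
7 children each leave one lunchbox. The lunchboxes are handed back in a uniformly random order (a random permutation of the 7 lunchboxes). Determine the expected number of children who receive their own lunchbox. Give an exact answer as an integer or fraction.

1

Let Xᵢ = 1 if person i gets their own lunchbox. For each i, P(Xᵢ=1) = 1/7.
By linearity of expectation, E[X₁+…+X_7] = 7·(1/7) = 1.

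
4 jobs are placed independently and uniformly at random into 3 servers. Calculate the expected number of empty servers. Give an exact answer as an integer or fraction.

Let Xⱼ=1 if server j is empty. P(Xⱼ=1) = ((3-1)/3)^4 = 16/81.
By linearity, E[#empty] = 3·16/81 = 16/27.

16/27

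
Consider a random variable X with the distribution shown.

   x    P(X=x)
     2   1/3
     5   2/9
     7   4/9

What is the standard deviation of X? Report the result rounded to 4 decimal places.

2.1830

E[X] = 44/9, E[X²] = 86/3
Var(X) = E[X²] − (E[X])² = 86/3 − 1936/81 = 386/81
SD(X) = √(386/81) ≈ 2.1830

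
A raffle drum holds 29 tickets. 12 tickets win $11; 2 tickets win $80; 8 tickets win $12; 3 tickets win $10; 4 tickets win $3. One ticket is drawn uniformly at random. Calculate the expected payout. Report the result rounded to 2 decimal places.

$14.83

E[payout] = (12/29)·11 + (2/29)·80 + (8/29)·12 + (3/29)·10 + (4/29)·3 = 430/29
≈ $14.83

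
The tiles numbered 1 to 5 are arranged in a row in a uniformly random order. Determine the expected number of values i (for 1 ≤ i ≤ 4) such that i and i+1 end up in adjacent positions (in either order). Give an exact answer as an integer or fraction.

For each i ∈ {1,…,4}, let Xᵢ = 1 if i and i+1 are adjacent. P(Xᵢ=1) = 2·(5−1)!/5! = 2/5.
By linearity, E[ΣXᵢ] = (4)·(2/5) = 8/5.

8/5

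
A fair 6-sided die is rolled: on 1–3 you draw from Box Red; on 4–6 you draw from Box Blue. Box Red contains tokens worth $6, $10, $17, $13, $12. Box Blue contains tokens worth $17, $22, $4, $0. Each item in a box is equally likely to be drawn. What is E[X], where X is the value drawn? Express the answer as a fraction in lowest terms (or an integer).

447/40 dollars

E[X | Box Red] = (6 + 10 + 17 + 13 + 12)/5 = 58/5
E[X | Box Blue] = (17 + 22 + 4 + 0)/4 = 43/4
E[X] = (1/2)·58/5 + (1/2)·43/4 = 447/40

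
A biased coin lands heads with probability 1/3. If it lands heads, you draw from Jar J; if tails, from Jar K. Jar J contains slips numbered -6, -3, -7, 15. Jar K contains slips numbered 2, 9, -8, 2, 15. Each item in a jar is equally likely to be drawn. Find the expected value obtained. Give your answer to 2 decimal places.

E[X | Jar J] = (-6 − 3 − 7 + 15)/4 = -1/4
E[X | Jar K] = (2 + 9 − 8 + 2 + 15)/5 = 4
E[X] = (1/3)·(-1/4) + (2/3)·4 = 31/12 ≈ 2.58

2.58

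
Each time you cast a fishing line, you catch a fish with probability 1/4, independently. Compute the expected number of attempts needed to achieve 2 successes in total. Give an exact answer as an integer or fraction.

By linearity (sum of 2 independent geometric waits), E[trials] = 2/p = 2/(1/4) = 8.

8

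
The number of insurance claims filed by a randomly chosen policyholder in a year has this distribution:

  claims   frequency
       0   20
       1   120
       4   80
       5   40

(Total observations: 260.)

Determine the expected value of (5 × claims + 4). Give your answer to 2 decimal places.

Total = 260, so P(claims=0) = 20/260, etc.
E[5x+4] = (1/13)·4 + (6/13)·9 + (4/13)·24 + (2/13)·29
     = 212/13 ≈ 16.31

16.31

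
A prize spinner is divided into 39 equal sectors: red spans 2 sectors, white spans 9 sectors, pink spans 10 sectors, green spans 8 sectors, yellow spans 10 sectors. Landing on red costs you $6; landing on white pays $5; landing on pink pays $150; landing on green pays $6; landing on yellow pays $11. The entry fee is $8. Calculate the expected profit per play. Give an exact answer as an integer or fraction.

E[payout] = (2/39)·(-6) + (9/39)·5 + (10/39)·150 + (8/39)·6 + (10/39)·11 = 1691/39
Expected profit = 1691/39 − 8 = 1379/39

1379/39 dollars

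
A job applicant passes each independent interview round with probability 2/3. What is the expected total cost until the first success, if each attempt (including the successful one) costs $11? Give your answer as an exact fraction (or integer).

33/2 dollars

E[#attempts] = 1/p = 3/2; E[cost] = 11·3/2 = 33/2.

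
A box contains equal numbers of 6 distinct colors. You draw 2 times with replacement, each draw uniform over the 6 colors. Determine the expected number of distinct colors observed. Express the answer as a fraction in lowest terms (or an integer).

Let Xⱼ=1 if type j appears at least once. P(Xⱼ=1) = 1 − ((6−1)/6)^2 = 11/36.
E[#distinct] = 6·11/36 = 11/6.

11/6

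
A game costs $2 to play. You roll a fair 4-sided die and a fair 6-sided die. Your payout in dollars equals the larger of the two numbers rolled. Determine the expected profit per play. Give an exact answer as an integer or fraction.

23/12 dollars

Distribution of the larger of the two numbers rolled: 1 w.p. 1/24, 2 w.p. 1/8, 3 w.p. 5/24, 4 w.p. 7/24, 5 w.p. 1/6, 6 w.p. 1/6
E[payout] = (1/24)·1 + (1/8)·2 + (5/24)·3 + (7/24)·4 + (1/6)·5 + (1/6)·6 = 47/12
Expected profit = 47/12 − 2 = 23/12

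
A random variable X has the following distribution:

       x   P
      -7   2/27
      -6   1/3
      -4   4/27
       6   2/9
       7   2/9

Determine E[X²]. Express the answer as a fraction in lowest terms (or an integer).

E[X²] = (2/27)·49 + (1/3)·36 + (4/27)·16 + (2/9)·36 + (2/9)·49
     = 332/9

332/9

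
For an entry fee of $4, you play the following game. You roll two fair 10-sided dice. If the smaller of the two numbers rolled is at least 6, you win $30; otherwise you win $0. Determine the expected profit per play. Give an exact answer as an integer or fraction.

7/2 dollars

E[payout] = (3/4)·0 + (1/4)·30 = 15/2
Expected profit = 15/2 − 4 = 7/2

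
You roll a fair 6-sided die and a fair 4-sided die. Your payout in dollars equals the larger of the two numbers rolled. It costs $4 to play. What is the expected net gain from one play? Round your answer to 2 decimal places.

Distribution of the larger of the two numbers rolled: 1 w.p. 1/24, 2 w.p. 1/8, 3 w.p. 5/24, 4 w.p. 7/24, 5 w.p. 1/6, 6 w.p. 1/6
E[payout] = (1/24)·1 + (1/8)·2 + (5/24)·3 + (7/24)·4 + (1/6)·5 + (1/6)·6 = 47/12
Expected profit = 47/12 − 4 = -1/12 ≈ -$0.08

-$0.08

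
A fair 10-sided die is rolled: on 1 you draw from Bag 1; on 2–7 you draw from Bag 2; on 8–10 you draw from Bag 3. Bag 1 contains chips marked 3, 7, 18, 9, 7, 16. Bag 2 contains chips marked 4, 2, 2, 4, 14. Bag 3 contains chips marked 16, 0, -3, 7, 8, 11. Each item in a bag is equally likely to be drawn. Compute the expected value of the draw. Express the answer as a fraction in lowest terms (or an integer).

607/100

E[X | Bag 1] = (3 + 7 + 18 + 9 + 7 + 16)/6 = 10
E[X | Bag 2] = (4 + 2 + 2 + 4 + 14)/5 = 26/5
E[X | Bag 3] = (16 + 0 − 3 + 7 + 8 + 11)/6 = 13/2
E[X] = (1/10)·10 + (3/5)·26/5 + (3/10)·13/2 = 607/100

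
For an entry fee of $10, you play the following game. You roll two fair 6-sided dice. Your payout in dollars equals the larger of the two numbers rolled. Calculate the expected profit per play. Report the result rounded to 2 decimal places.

-$5.53

Distribution of the larger of the two numbers rolled: 1 w.p. 1/36, 2 w.p. 1/12, 3 w.p. 5/36, 4 w.p. 7/36, 5 w.p. 1/4, 6 w.p. 11/36
E[payout] = (1/36)·1 + (1/12)·2 + (5/36)·3 + (7/36)·4 + (1/4)·5 + (11/36)·6 = 161/36
Expected profit = 161/36 − 10 = -199/36 ≈ -$5.53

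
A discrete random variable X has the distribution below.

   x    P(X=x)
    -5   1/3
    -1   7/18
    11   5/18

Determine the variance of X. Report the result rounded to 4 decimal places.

E[X] = (1/3)·(-5) + (7/18)·(-1) + (5/18)·11 = 1
E[X²] = (1/3)·25 + (7/18)·1 + (5/18)·121 = 127/3
Var(X) = 127/3 − (1)² = 124/3 ≈ 41.3333

41.3333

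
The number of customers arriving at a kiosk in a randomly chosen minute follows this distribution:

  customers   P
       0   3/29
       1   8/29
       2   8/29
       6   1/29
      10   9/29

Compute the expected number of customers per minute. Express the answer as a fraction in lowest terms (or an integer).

120/29

E[X] = (3/29)·0 + (8/29)·1 + (8/29)·2 + (1/29)·6 + (9/29)·10
     = 120/29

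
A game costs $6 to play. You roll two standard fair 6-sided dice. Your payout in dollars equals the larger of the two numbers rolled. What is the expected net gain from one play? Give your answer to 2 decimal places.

-$1.53

Distribution of the larger of the two numbers rolled: 1 w.p. 1/36, 2 w.p. 1/12, 3 w.p. 5/36, 4 w.p. 7/36, 5 w.p. 1/4, 6 w.p. 11/36
E[payout] = (1/36)·1 + (1/12)·2 + (5/36)·3 + (7/36)·4 + (1/4)·5 + (11/36)·6 = 161/36
Expected profit = 161/36 − 6 = -55/36 ≈ -$1.53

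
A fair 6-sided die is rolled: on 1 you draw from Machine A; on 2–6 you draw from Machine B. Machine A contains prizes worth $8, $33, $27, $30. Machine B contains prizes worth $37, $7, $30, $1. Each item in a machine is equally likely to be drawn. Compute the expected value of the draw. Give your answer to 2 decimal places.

$19.71

E[X | Machine A] = (8 + 33 + 27 + 30)/4 = 49/2
E[X | Machine B] = (37 + 7 + 30 + 1)/4 = 75/4
E[X] = (1/6)·49/2 + (5/6)·75/4 = 473/24 ≈ 19.71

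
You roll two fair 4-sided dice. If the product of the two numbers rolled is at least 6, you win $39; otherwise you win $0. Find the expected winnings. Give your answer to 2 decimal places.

$19.50

E[payout] = (1/2)·0 + (1/2)·39 = 39/2
≈ $19.50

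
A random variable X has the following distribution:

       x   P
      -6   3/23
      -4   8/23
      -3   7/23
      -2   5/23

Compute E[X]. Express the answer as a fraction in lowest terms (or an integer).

-81/23

E[X] = (3/23)·(-6) + (8/23)·(-4) + (7/23)·(-3) + (5/23)·(-2)
     = -81/23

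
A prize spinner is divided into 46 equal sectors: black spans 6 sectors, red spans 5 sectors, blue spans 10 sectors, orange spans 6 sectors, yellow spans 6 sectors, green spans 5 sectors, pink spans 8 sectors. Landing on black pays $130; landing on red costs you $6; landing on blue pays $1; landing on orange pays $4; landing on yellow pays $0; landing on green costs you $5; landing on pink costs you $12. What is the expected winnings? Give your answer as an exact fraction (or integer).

663/46 dollars

E[payout] = (6/46)·130 + (5/46)·(-6) + (10/46)·1 + (6/46)·4 + (6/46)·0 + (5/46)·(-5) + (8/46)·(-12) = 663/46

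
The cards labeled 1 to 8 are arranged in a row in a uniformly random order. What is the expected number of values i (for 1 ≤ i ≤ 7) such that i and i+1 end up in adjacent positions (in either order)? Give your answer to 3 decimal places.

1.750

For each i ∈ {1,…,7}, let Xᵢ = 1 if i and i+1 are adjacent. P(Xᵢ=1) = 2·(8−1)!/8! = 2/8.
By linearity, E[ΣXᵢ] = (7)·(2/8) = 7/4.
≈ 1.750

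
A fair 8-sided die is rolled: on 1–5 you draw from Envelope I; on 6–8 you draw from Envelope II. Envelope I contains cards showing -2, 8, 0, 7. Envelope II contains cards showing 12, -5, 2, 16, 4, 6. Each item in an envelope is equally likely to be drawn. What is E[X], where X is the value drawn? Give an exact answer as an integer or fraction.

135/32

E[X | Envelope I] = (-2 + 8 + 0 + 7)/4 = 13/4
E[X | Envelope II] = (12 − 5 + 2 + 16 + 4 + 6)/6 = 35/6
E[X] = (5/8)·13/4 + (3/8)·35/6 = 135/32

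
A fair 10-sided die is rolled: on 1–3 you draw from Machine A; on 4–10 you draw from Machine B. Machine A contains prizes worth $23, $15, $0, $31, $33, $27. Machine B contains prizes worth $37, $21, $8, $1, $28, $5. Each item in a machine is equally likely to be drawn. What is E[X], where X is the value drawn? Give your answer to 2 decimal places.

E[X | Machine A] = (23 + 15 + 0 + 31 + 33 + 27)/6 = 43/2
E[X | Machine B] = (37 + 21 + 8 + 1 + 28 + 5)/6 = 50/3
E[X] = (3/10)·43/2 + (7/10)·50/3 = 1087/60 ≈ 18.12

$18.12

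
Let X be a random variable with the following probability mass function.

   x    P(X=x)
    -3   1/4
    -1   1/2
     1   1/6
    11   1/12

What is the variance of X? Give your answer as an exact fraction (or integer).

467/36

E[X] = (1/4)·(-3) + (1/2)·(-1) + (1/6)·1 + (1/12)·11 = -1/6
E[X²] = (1/4)·9 + (1/2)·1 + (1/6)·1 + (1/12)·121 = 13
Var(X) = 13 − (-1/6)² = 467/36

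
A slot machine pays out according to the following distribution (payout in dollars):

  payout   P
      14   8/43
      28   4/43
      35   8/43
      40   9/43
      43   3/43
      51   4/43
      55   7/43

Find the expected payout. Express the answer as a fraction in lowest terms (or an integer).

1582/43 dollars

E[X] = (8/43)·14 + (4/43)·28 + (8/43)·35 + (9/43)·40 + (3/43)·43 + (4/43)·51 + (7/43)·55
     = 1582/43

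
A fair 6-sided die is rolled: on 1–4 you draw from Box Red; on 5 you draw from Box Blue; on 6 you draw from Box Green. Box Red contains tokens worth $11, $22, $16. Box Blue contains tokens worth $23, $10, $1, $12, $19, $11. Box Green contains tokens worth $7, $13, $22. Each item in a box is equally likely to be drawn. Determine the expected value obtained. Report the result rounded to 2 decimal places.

$15.33

E[X | Box Red] = (11 + 22 + 16)/3 = 49/3
E[X | Box Blue] = (23 + 10 + 1 + 12 + 19 + 11)/6 = 38/3
E[X | Box Green] = (7 + 13 + 22)/3 = 14
E[X] = (2/3)·49/3 + (1/6)·38/3 + (1/6)·14 = 46/3 ≈ 15.33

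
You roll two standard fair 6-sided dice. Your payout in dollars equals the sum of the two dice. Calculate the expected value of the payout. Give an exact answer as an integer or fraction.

Distribution of the sum of the two dice: 2 w.p. 1/36, 3 w.p. 1/18, 4 w.p. 1/12, 5 w.p. 1/9, 6 w.p. 5/36, 7 w.p. 1/6, …
E[payout] = (1/36)·2 + (1/18)·3 + (1/12)·4 + (1/9)·5 + (5/36)·6 + (1/6)·7 + (5/36)·8 + (1/9)·9 + (1/12)·10 + (1/18)·11 + (1/36)·12 = 7

$7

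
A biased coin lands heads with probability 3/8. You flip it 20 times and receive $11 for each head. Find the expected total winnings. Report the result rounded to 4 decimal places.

E[#heads] = 20·3/8 = 15/2 (linearity over flips).
E[winnings] = 11·15/2 = 165/2.
≈ 82.5000

$82.5000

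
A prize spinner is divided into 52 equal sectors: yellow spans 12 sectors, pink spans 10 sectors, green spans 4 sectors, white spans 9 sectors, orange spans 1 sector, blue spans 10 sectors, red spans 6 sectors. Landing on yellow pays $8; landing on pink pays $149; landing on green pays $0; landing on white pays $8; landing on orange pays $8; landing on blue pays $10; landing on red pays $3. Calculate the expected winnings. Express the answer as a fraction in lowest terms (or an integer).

446/13 dollars

E[payout] = (12/52)·8 + (10/52)·149 + (4/52)·0 + (9/52)·8 + (1/52)·8 + (10/52)·10 + (6/52)·3 = 446/13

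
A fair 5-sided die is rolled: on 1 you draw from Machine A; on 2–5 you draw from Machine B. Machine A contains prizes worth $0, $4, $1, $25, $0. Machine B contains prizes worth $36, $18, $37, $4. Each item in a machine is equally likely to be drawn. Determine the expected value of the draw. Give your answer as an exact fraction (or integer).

E[X | Machine A] = (0 + 4 + 1 + 25 + 0)/5 = 6
E[X | Machine B] = (36 + 18 + 37 + 4)/4 = 95/4
E[X] = (1/5)·6 + (4/5)·95/4 = 101/5

101/5 dollars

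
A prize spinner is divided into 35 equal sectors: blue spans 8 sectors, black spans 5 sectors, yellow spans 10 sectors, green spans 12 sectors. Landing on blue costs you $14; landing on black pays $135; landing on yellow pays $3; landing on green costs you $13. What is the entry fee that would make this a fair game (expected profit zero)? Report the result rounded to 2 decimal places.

$12.49

E[payout] = (8/35)·(-14) + (5/35)·135 + (10/35)·3 + (12/35)·(-13) = 437/35
Fair fee = E[payout] = 437/35 ≈ $12.49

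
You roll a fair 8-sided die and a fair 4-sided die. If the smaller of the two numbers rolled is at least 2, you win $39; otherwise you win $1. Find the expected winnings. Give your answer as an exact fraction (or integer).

E[payout] = (11/32)·1 + (21/32)·39 = 415/16

415/16 dollars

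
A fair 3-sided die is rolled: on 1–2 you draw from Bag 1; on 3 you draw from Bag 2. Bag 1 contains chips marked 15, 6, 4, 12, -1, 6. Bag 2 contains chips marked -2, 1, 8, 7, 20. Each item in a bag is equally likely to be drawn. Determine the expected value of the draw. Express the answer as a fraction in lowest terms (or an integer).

E[X | Bag 1] = (15 + 6 + 4 + 12 − 1 + 6)/6 = 7
E[X | Bag 2] = (-2 + 1 + 8 + 7 + 20)/5 = 34/5
E[X] = (2/3)·7 + (1/3)·34/5 = 104/15

104/15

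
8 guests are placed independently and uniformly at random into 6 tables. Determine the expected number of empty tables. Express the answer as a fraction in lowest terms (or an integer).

390625/279936

Let Xⱼ=1 if table j is empty. P(Xⱼ=1) = ((6-1)/6)^8 = 390625/1679616.
By linearity, E[#empty] = 6·390625/1679616 = 390625/279936.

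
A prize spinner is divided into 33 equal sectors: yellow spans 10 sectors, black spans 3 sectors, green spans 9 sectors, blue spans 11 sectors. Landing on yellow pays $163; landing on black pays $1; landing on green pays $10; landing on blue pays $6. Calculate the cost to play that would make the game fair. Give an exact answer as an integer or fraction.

1789/33 dollars

E[payout] = (10/33)·163 + (3/33)·1 + (9/33)·10 + (11/33)·6 = 1789/33
Fair fee = E[payout] = 1789/33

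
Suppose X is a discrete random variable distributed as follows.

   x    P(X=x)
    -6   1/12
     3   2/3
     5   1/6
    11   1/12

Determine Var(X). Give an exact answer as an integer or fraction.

203/16

E[X] = (1/12)·(-6) + (2/3)·3 + (1/6)·5 + (1/12)·11 = 13/4
E[X²] = (1/12)·36 + (2/3)·9 + (1/6)·25 + (1/12)·121 = 93/4
Var(X) = 93/4 − (13/4)² = 203/16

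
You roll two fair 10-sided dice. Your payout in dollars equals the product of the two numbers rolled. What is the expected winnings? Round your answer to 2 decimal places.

$30.25

Distribution of the product of the two numbers rolled: 1 w.p. 1/100, 2 w.p. 1/50, 3 w.p. 1/50, 4 w.p. 3/100, 5 w.p. 1/50, 6 w.p. 1/25, …
E[payout] = (1/100)·1 + (1/50)·2 + (1/50)·3 + (3/100)·4 + (1/50)·5 + (1/25)·6 + (1/50)·7 + (1/25)·8 + (3/100)·9 + (1/25)·10 + (1/25)·12 + (1/50)·14 + (1/50)·15 + (3/100)·16 + (1/25)·18 + (1/25)·20 + (1/50)·21 + (1/25)·24 + (1/100)·25 + (1/50)·27 + (1/50)·28 + (1/25)·30 + (1/50)·32 + (1/50)·35 + (3/100)·36 + (1/25)·40 + (1/50)·42 + (1/50)·45 + (1/50)·48 + (1/100)·49 + (1/50)·50 + (1/50)·54 + (1/50)·56 + (1/50)·60 + (1/50)·63 + (1/100)·64 + (1/50)·70 + (1/50)·72 + (1/50)·80 + (1/100)·81 + (1/50)·90 + (1/100)·100 = 121/4
≈ $30.25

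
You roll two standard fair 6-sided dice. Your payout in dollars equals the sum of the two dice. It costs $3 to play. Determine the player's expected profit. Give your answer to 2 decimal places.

$4.00

Distribution of the sum of the two dice: 2 w.p. 1/36, 3 w.p. 1/18, 4 w.p. 1/12, 5 w.p. 1/9, 6 w.p. 5/36, 7 w.p. 1/6, …
E[payout] = (1/36)·2 + (1/18)·3 + (1/12)·4 + (1/9)·5 + (5/36)·6 + (1/6)·7 + (5/36)·8 + (1/9)·9 + (1/12)·10 + (1/18)·11 + (1/36)·12 = 7
Expected profit = 7 − 3 = 4 ≈ $4.00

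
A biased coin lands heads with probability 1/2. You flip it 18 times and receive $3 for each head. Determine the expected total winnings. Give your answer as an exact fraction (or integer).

$27

E[#heads] = 18·1/2 = 9 (linearity over flips).
E[winnings] = 3·9 = 27.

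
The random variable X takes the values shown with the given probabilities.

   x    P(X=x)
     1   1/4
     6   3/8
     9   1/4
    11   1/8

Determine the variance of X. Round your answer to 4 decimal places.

E[X] = (1/4)·1 + (3/8)·6 + (1/4)·9 + (1/8)·11 = 49/8
E[X²] = (1/4)·1 + (3/8)·36 + (1/4)·81 + (1/8)·121 = 393/8
Var(X) = 393/8 − (49/8)² = 743/64 ≈ 11.6094

11.6094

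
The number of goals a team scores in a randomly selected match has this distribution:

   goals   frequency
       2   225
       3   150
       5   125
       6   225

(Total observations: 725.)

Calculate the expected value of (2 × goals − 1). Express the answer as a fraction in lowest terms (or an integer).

201/29

Total = 725, so P(goals=2) = 225/725, etc.
E[2x-1] = (9/29)·3 + (6/29)·5 + (5/29)·9 + (9/29)·11
     = 201/29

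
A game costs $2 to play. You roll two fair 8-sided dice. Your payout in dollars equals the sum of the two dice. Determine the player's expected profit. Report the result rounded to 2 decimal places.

$7.00

Distribution of the sum of the two dice: 2 w.p. 1/64, 3 w.p. 1/32, 4 w.p. 3/64, 5 w.p. 1/16, 6 w.p. 5/64, 7 w.p. 3/32, …
E[payout] = (1/64)·2 + (1/32)·3 + (3/64)·4 + (1/16)·5 + (5/64)·6 + (3/32)·7 + (7/64)·8 + (1/8)·9 + (7/64)·10 + (3/32)·11 + (5/64)·12 + (1/16)·13 + (3/64)·14 + (1/32)·15 + (1/64)·16 = 9
Expected profit = 9 − 2 = 7 ≈ $7.00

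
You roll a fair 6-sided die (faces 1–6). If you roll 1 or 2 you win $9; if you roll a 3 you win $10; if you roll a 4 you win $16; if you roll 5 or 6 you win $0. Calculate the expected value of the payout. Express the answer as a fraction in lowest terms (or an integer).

E[payout] = (1/3)·0 + (1/3)·9 + (1/6)·10 + (1/6)·16 = 22/3

22/3 dollars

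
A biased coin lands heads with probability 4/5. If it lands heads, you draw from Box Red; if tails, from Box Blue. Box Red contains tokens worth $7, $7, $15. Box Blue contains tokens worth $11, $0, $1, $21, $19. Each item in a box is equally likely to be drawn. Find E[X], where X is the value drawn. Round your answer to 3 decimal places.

E[X | Box Red] = (7 + 7 + 15)/3 = 29/3
E[X | Box Blue] = (11 + 0 + 1 + 21 + 19)/5 = 52/5
E[X] = (4/5)·29/3 + (1/5)·52/5 = 736/75 ≈ 9.813

$9.813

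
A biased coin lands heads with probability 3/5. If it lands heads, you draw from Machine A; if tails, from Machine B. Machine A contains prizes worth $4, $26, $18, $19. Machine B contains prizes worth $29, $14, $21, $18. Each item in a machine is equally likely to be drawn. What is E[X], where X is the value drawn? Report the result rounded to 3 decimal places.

E[X | Machine A] = (4 + 26 + 18 + 19)/4 = 67/4
E[X | Machine B] = (29 + 14 + 21 + 18)/4 = 41/2
E[X] = (3/5)·67/4 + (2/5)·41/2 = 73/4 ≈ 18.250

$18.250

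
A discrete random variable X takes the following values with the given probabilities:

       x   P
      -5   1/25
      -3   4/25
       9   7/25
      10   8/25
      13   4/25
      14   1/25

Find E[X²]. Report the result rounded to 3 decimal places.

92.000

E[X²] = (1/25)·25 + (4/25)·9 + (7/25)·81 + (8/25)·100 + (4/25)·169 + (1/25)·196
     = 92 ≈ 92.000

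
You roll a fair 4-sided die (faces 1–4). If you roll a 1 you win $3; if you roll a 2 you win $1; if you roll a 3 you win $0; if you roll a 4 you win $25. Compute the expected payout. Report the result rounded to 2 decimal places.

$7.25

E[payout] = (1/4)·0 + (1/4)·1 + (1/4)·3 + (1/4)·25 = 29/4
≈ $7.25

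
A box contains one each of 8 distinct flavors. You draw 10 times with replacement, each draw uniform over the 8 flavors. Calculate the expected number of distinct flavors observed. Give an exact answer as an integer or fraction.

791266575/134217728

Let Xⱼ=1 if type j appears at least once. P(Xⱼ=1) = 1 − ((8−1)/8)^10 = 791266575/1073741824.
E[#distinct] = 8·791266575/1073741824 = 791266575/134217728.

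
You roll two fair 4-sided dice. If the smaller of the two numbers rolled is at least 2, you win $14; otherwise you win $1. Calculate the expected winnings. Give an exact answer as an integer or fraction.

E[payout] = (7/16)·1 + (9/16)·14 = 133/16

133/16 dollars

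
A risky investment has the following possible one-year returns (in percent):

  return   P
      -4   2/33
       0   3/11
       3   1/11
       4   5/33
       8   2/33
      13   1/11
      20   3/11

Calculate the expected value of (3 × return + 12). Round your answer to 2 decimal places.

35.27

E[3x+12] = (2/33)·0 + (3/11)·12 + (1/11)·21 + (5/33)·24 + (2/33)·36 + (1/11)·51 + (3/11)·72
     = 388/11 ≈ 35.27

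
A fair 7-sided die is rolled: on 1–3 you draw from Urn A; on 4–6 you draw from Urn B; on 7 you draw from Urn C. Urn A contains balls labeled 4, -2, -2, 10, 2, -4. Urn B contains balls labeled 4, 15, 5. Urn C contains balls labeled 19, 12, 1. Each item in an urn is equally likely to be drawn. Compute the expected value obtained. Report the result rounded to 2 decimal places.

E[X | Urn A] = (4 − 2 − 2 + 10 + 2 − 4)/6 = 4/3
E[X | Urn B] = (4 + 15 + 5)/3 = 8
E[X | Urn C] = (19 + 12 + 1)/3 = 32/3
E[X] = (3/7)·4/3 + (3/7)·8 + (1/7)·32/3 = 116/21 ≈ 5.52

5.52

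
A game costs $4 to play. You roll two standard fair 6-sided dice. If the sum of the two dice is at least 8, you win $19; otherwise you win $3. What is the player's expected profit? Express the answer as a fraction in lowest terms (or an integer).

E[payout] = (7/12)·3 + (5/12)·19 = 29/3
Expected profit = 29/3 − 4 = 17/3

17/3 dollars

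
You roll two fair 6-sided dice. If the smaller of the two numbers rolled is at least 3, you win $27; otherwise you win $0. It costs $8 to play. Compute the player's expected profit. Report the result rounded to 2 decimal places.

$4.00

E[payout] = (5/9)·0 + (4/9)·27 = 12
Expected profit = 12 − 8 = 4 ≈ $4.00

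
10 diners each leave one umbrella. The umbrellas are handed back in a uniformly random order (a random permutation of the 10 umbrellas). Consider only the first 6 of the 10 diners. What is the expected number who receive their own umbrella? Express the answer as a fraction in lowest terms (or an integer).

Let Xᵢ = 1 if person i gets their own umbrella. For each i, P(Xᵢ=1) = 1/10.
By linearity of expectation, E[X₁+…+X_6] = 6·(1/10) = 3/5.

3/5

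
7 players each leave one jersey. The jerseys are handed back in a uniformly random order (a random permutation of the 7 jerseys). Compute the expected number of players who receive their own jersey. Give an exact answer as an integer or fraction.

Let Xᵢ = 1 if person i gets their own jersey. For each i, P(Xᵢ=1) = 1/7.
By linearity of expectation, E[X₁+…+X_7] = 7·(1/7) = 1.

1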